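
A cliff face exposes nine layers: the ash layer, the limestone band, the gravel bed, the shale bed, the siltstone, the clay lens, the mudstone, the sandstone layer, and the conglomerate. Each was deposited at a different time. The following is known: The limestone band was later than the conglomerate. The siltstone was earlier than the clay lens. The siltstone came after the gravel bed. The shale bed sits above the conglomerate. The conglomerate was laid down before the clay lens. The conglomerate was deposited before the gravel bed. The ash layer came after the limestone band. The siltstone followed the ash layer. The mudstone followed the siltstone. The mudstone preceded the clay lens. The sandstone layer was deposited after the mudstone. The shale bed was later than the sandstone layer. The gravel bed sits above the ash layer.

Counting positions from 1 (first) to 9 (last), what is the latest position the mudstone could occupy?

The mudstone must come before the clay lens, the sandstone layer, and the shale bed — 3 layers forced after it.
Everything else can be placed before the mudstone in some valid order, so the mudstone can sit as late as position 9 − 3 = 6.

6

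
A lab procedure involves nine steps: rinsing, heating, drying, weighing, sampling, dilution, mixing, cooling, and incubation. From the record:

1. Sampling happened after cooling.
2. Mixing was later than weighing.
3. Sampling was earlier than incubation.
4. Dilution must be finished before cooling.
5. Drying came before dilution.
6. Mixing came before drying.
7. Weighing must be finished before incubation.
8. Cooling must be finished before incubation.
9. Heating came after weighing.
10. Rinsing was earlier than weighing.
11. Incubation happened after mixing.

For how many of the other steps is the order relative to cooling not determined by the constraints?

Forced before cooling: dilution, drying, mixing, rinsing, and weighing; forced after cooling: incubation and sampling.
That leaves heating with no forced order relative to cooling — 1.

1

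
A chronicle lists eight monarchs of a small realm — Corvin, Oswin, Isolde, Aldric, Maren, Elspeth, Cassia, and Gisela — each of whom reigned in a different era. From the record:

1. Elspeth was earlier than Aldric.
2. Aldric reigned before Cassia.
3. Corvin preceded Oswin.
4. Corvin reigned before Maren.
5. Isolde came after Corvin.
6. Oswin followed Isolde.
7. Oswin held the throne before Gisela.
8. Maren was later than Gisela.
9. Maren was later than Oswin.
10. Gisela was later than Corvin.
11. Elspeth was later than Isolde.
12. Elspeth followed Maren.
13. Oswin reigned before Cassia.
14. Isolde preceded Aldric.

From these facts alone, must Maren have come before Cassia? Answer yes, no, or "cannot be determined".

Chain the constraints: Maren → Elspeth → Aldric → Cassia. Each link is directly stated, so Maren comes before Cassia.

yes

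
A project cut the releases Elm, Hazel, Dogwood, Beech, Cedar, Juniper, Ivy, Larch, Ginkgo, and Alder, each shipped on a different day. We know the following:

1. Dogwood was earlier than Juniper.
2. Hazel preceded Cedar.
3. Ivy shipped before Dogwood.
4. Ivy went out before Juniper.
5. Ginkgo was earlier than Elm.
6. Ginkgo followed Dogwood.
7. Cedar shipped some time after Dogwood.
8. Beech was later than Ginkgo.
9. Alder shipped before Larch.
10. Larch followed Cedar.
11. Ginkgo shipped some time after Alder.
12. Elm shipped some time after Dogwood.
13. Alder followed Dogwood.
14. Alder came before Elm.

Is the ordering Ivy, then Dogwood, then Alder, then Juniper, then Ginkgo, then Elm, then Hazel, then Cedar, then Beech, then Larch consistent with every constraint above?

yes

Check each stated constraint against the proposed order — e.g. Dogwood is ahead of Cedar; Alder is ahead of Larch. Every pair is in the required order; nothing is violated.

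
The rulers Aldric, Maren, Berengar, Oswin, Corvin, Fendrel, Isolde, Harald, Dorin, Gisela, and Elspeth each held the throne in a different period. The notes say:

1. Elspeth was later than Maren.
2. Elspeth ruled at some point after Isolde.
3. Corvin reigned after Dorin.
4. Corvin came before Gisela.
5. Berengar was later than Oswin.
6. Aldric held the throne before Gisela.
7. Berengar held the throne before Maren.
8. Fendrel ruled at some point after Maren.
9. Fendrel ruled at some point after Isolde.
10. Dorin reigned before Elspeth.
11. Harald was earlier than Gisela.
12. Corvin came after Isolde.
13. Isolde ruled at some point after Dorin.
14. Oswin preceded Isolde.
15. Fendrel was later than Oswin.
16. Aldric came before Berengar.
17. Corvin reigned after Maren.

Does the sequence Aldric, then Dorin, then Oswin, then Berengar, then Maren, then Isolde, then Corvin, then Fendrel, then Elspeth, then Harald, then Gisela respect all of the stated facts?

yes

Check each stated constraint against the proposed order — e.g. Dorin is ahead of Elspeth; Aldric is ahead of Gisela. Every pair is in the required order; nothing is violated.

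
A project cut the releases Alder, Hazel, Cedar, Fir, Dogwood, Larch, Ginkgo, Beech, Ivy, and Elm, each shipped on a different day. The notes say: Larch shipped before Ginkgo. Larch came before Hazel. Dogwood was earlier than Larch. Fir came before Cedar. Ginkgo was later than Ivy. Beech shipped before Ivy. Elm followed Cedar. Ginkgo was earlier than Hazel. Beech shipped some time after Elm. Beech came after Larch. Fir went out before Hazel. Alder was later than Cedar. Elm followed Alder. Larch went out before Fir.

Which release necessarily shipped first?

Dogwood

Dogwood has a chain of constraints placing it before every other release, so Dogwood must be first.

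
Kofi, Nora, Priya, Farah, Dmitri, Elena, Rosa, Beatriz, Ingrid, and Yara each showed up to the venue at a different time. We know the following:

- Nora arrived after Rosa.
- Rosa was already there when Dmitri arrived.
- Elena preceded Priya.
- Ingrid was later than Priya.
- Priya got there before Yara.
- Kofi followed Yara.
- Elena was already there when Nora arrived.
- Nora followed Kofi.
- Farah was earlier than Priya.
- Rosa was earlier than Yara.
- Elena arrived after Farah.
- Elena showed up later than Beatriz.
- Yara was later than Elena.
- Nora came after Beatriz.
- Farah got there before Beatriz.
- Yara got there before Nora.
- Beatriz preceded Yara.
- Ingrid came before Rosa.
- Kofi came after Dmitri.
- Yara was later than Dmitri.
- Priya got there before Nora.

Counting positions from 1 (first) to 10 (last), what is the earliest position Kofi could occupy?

9

Beatriz, Dmitri, Elena, Farah, Ingrid, Priya, Rosa, and Yara must all come before Kofi — 8 forced predecessors.
Nothing else is forced ahead of Kofi, so their earliest slot is position 8 + 1 = 9.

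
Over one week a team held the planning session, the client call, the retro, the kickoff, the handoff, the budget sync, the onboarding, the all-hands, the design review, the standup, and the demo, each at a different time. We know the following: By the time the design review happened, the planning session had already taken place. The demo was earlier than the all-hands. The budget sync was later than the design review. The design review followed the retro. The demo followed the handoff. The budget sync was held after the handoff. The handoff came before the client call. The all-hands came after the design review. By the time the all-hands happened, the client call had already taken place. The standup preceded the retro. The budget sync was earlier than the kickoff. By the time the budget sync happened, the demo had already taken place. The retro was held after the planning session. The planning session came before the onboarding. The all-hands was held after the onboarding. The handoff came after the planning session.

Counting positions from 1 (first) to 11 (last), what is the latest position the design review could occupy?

8

The design review must come before the all-hands, the budget sync, and the kickoff — 3 meetings forced after it.
Everything else can be placed before the design review in some valid order, so the design review can sit as late as position 11 − 3 = 8.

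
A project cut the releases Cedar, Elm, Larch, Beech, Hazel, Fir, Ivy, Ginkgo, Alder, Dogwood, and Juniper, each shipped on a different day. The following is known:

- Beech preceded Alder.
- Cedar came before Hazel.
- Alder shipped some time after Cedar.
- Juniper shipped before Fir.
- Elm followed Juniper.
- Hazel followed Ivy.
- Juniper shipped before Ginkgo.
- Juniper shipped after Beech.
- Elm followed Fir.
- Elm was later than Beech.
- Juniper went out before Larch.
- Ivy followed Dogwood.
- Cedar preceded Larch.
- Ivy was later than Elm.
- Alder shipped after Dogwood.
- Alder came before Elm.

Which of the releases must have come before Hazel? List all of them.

Directly stated before Hazel: Cedar and Ivy.
Alder reaches Hazel via Alder → Elm → Ivy → Hazel.
Beech reaches Hazel via Beech → Elm → Ivy → Hazel.
Dogwood reaches Hazel via Dogwood → Ivy → Hazel.
Likewise Elm, Fir, and Juniper each reach Hazel by chaining the stated constraints.

Alder, Beech, Cedar, Dogwood, Elm, Fir, Ivy, Juniper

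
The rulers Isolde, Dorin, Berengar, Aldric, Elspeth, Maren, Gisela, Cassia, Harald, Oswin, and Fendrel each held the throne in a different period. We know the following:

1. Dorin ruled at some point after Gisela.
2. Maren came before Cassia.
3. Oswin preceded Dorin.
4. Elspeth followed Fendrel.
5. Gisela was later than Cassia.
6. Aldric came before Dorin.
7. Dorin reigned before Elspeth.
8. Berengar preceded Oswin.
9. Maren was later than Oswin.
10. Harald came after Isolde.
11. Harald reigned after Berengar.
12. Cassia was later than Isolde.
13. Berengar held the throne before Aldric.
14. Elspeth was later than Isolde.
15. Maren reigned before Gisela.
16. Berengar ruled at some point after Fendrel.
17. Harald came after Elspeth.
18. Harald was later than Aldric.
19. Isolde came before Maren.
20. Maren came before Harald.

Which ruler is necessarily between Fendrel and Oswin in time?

Berengar

Tracing the constraints gives Fendrel → Berengar → Oswin, so Berengar sits after Fendrel and before Oswin.
No other ruler is forced both after Fendrel and before Oswin.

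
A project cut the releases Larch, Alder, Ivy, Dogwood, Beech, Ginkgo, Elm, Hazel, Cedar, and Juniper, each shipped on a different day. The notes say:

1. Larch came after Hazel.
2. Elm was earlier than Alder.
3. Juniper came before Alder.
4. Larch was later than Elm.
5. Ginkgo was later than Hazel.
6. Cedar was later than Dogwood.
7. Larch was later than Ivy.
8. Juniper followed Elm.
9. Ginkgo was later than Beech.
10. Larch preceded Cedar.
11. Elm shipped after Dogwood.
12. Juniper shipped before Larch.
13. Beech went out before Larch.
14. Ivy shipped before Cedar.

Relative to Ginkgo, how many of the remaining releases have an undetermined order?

7

Forced before Ginkgo: Beech and Hazel.
That leaves Alder, Cedar, Dogwood, Elm, Ivy, Juniper, and Larch with no forced order relative to Ginkgo — 7.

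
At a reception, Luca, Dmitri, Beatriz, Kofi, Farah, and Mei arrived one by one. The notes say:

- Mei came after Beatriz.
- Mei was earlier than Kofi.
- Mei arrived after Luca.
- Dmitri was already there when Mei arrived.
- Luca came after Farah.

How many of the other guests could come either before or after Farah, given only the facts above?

2

Forced after Farah: Kofi, Luca, and Mei.
That leaves Beatriz and Dmitri with no forced order relative to Farah — 2.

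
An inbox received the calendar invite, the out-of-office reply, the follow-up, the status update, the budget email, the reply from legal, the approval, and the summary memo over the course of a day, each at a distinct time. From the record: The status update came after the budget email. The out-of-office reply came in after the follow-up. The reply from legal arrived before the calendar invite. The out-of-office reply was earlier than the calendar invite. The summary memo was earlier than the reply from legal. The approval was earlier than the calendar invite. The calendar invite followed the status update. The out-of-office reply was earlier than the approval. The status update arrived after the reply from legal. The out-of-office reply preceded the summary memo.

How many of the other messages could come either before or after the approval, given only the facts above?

4

Forced before the approval: the follow-up and the out-of-office reply; forced after the approval: the calendar invite.
That leaves the budget email, the reply from legal, the status update, and the summary memo with no forced order relative to the approval — 4.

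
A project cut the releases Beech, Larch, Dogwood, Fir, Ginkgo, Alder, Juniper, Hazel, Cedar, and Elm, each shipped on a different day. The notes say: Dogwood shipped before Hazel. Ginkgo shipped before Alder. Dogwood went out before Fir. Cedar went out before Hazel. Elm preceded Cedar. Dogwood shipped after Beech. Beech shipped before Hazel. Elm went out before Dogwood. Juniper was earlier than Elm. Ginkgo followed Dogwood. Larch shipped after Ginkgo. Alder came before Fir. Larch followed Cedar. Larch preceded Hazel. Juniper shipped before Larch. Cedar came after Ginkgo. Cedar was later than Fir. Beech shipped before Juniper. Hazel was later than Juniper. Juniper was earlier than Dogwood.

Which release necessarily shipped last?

Hazel

Every other release has a chain of constraints placing it before Hazel, so Hazel is last.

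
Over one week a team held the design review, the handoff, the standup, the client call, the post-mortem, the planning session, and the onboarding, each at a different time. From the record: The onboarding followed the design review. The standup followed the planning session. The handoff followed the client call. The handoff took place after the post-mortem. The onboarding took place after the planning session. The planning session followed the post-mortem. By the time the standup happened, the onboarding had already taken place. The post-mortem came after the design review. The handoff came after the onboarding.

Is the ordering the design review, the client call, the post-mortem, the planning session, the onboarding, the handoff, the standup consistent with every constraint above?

yes

Check each stated constraint against the proposed order — e.g. the design review is ahead of the onboarding; the client call is ahead of the handoff. Every pair is in the required order; nothing is violated.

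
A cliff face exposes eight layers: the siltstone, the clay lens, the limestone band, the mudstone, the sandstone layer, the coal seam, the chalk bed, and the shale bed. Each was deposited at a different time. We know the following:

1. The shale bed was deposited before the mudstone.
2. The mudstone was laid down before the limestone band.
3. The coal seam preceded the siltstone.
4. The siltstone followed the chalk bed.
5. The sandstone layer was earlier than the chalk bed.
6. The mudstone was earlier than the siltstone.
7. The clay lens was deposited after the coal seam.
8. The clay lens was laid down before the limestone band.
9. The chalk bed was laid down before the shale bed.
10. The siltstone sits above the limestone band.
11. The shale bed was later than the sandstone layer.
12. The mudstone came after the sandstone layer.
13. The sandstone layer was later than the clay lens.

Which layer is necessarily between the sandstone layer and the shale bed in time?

Tracing the constraints gives the sandstone layer → the chalk bed → the shale bed, so the chalk bed sits after the sandstone layer and before the shale bed.
No other layer is forced both after the sandstone layer and before the shale bed.

the chalk bed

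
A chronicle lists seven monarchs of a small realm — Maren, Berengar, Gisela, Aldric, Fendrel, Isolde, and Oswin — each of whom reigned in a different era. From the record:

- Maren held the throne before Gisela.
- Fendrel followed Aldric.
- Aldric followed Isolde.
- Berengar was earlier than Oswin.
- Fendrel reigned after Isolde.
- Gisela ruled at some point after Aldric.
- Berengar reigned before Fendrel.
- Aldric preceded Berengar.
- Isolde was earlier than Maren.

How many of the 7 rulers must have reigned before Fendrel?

Directly stated before Fendrel: Aldric, Berengar, and Isolde.
No chain forces Maren (or any of the others) ahead of Fendrel.
That's Aldric, Berengar, and Isolde — 3 in all.

3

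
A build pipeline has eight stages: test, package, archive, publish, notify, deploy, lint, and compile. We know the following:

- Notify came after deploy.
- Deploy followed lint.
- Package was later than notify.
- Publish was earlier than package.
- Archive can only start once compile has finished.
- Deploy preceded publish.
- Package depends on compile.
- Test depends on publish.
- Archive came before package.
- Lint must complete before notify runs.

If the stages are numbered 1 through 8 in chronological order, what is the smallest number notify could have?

Deploy and lint must both come before notify — 2 forced predecessors.
Nothing else is forced ahead of notify, so its earliest slot is position 2 + 1 = 3.

3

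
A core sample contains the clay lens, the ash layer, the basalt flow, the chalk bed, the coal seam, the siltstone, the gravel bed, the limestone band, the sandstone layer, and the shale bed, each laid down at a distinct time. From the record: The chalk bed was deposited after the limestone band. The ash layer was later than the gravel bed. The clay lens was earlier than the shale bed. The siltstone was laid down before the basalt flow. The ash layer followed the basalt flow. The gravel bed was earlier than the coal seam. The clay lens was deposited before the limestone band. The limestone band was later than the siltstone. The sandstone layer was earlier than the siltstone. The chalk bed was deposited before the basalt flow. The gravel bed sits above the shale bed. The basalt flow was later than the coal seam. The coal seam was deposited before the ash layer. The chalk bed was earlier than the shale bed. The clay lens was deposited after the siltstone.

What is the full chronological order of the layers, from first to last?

The constraints fix every adjacent pair, so only one ordering works:
the sandstone layer → the siltstone → the clay lens → the limestone band → the chalk bed → the shale bed → the gravel bed → the coal seam → the basalt flow → the ash layer.

the sandstone layer, the siltstone, the clay lens, the limestone band, the chalk bed, the shale bed, the gravel bed, the coal seam, the basalt flow, the ash layer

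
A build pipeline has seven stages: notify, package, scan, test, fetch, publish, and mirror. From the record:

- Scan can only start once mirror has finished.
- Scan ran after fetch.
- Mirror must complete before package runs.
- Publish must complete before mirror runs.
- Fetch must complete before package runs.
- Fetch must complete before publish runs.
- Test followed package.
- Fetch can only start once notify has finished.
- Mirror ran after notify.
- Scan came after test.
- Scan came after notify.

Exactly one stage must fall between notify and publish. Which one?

Tracing the constraints gives notify → fetch → publish, so fetch sits after notify and before publish.
No other stage is forced both after notify and before publish.

fetch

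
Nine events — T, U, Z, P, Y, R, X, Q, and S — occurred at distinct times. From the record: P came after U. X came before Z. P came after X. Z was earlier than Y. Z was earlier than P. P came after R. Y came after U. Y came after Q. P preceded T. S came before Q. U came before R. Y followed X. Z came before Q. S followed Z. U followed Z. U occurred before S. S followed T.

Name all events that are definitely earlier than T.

P, R, U, X, Z

Directly stated before T: P.
R reaches T via R → P → T.
U reaches T via U → P → T.
X reaches T via X → P → T.
Likewise Z reaches T by chaining the stated constraints.
No chain forces S (or any of the others) ahead of T.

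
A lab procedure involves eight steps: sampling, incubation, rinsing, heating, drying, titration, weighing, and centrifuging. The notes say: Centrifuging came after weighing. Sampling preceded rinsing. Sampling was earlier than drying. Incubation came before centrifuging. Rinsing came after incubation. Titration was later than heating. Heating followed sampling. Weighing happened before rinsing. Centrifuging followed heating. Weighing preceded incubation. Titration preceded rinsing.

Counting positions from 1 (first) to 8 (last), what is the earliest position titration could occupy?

3

Heating and sampling must both come before titration — 2 forced predecessors.
Nothing else is forced ahead of titration, so its earliest slot is position 2 + 1 = 3.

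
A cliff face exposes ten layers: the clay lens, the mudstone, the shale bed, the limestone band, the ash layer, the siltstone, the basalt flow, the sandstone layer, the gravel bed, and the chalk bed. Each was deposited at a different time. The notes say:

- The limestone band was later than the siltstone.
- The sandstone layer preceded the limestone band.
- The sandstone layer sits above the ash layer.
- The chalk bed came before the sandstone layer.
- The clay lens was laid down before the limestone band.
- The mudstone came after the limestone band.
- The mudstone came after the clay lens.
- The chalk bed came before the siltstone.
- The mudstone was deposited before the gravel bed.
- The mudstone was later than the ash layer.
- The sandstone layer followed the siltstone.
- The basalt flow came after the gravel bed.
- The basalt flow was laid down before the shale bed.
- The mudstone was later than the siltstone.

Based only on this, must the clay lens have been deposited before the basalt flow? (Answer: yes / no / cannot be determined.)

Chain the constraints: the clay lens → the mudstone → the gravel bed → the basalt flow. Each link is directly stated, so the clay lens comes before the basalt flow.

yes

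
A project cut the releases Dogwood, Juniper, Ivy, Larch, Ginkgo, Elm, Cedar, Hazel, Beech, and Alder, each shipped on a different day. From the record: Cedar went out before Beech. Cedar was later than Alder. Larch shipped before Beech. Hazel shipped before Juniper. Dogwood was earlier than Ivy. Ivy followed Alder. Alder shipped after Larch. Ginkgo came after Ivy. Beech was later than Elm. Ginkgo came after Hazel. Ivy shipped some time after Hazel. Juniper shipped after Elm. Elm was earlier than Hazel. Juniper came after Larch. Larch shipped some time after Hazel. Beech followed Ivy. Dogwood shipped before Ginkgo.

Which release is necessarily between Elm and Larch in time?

Hazel

Tracing the constraints gives Elm → Hazel → Larch, so Hazel sits after Elm and before Larch.
No other release is forced both after Elm and before Larch.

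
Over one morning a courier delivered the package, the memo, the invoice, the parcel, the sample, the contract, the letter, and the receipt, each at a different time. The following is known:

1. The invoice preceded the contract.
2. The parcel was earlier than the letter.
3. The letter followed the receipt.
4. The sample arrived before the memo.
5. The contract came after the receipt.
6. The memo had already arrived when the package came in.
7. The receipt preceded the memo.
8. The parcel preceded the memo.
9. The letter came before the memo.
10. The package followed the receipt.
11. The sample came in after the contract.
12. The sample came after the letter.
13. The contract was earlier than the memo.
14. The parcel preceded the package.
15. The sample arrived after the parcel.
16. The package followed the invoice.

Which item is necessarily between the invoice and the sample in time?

the contract

Tracing the constraints gives the invoice → the contract → the sample, so the contract sits after the invoice and before the sample.
No other item is forced both after the invoice and before the sample.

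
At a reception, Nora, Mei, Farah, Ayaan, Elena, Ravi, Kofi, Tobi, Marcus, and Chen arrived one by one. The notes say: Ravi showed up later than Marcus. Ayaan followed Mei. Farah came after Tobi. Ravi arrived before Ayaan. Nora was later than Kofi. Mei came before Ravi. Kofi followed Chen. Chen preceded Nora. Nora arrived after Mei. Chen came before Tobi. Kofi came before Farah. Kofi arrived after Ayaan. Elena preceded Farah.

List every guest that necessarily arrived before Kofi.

Ayaan, Chen, Marcus, Mei, Ravi

Directly stated before Kofi: Ayaan and Chen.
Marcus reaches Kofi via Marcus → Ravi → Ayaan → Kofi.
Mei reaches Kofi via Mei → Ayaan → Kofi.
Ravi reaches Kofi via Ravi → Ayaan → Kofi.
No chain forces Tobi (or any of the others) ahead of Kofi.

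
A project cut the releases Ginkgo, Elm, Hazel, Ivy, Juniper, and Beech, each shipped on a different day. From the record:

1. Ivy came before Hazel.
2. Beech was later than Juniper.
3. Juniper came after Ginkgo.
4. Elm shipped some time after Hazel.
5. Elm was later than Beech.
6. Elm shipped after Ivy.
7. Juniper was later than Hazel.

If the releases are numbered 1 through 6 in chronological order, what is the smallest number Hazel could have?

Ivy must come before Hazel — 1 forced predecessor.
Nothing else is forced ahead of Hazel, so its earliest slot is position 1 + 1 = 2.

2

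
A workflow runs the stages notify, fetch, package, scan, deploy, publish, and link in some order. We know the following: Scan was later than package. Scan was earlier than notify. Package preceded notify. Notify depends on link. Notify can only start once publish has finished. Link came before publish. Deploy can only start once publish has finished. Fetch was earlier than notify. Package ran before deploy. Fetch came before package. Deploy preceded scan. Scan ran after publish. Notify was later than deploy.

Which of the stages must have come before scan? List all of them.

deploy, fetch, link, package, publish

Directly stated before scan: deploy, package, and publish.
Fetch reaches scan via fetch → package → scan.
Link reaches scan via link → publish → scan.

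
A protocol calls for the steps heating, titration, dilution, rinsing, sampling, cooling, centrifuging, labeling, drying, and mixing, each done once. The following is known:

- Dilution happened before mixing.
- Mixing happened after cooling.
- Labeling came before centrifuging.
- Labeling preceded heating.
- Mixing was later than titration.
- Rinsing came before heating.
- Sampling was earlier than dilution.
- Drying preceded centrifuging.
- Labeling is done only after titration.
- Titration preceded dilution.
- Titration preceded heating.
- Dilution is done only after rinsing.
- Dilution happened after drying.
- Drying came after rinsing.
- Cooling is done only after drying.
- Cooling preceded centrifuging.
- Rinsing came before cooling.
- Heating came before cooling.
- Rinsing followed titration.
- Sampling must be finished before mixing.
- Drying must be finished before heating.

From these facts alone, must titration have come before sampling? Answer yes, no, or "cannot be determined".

No chain of stated constraints runs from titration to sampling, and none runs from sampling to titration either.
So the relative order of titration and sampling is not fixed by the given facts.

cannot be determined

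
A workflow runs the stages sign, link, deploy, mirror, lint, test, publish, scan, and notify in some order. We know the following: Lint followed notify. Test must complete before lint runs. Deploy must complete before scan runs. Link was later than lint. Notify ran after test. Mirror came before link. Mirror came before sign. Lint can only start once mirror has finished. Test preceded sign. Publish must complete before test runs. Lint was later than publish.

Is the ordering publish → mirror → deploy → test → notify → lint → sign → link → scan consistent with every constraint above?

yes

Check each stated constraint against the proposed order — e.g. mirror is ahead of link; deploy is ahead of scan. Every pair is in the required order; nothing is violated.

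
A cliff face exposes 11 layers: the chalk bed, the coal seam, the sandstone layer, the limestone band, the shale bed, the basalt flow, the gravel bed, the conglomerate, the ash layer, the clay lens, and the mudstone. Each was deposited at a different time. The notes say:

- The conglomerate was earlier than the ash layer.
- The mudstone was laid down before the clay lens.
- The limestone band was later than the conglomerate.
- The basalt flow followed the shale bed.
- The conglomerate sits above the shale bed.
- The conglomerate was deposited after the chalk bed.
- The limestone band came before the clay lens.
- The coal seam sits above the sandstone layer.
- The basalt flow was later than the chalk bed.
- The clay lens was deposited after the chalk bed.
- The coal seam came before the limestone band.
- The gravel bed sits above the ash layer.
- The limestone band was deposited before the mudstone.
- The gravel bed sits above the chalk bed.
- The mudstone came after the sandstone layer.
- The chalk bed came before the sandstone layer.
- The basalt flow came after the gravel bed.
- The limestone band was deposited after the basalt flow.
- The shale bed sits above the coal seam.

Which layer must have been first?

the chalk bed

The chalk bed has a chain of constraints placing it before every other layer, so the chalk bed must be first.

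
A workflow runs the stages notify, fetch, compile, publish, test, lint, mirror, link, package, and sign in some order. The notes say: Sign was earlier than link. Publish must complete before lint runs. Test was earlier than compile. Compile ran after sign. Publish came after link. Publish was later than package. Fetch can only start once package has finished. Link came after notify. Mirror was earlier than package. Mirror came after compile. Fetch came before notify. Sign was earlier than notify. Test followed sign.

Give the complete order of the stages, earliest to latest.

sign, test, compile, mirror, package, fetch, notify, link, publish, lint

The constraints fix every adjacent pair, so only one ordering works:
sign → test → compile → mirror → package → fetch → notify → link → publish → lint.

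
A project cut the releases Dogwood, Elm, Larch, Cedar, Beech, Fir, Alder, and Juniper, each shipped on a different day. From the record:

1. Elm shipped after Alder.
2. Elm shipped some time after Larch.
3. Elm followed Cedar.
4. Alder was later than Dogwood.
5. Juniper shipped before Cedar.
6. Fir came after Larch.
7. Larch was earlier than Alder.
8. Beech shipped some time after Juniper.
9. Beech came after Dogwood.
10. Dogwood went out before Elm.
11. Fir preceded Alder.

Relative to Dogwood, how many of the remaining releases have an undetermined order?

Forced after Dogwood: Alder, Beech, and Elm.
That leaves Cedar, Fir, Juniper, and Larch with no forced order relative to Dogwood — 4.

4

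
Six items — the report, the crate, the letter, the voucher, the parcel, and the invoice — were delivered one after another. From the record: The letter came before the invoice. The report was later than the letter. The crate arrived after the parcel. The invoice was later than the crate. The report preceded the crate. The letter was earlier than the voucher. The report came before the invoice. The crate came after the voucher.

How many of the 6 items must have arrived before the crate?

4

Directly stated before the crate: the parcel, the report, and the voucher.
The letter reaches the crate via the letter → the report → the crate.
That's the letter, the parcel, the report, and the voucher — 4 in all.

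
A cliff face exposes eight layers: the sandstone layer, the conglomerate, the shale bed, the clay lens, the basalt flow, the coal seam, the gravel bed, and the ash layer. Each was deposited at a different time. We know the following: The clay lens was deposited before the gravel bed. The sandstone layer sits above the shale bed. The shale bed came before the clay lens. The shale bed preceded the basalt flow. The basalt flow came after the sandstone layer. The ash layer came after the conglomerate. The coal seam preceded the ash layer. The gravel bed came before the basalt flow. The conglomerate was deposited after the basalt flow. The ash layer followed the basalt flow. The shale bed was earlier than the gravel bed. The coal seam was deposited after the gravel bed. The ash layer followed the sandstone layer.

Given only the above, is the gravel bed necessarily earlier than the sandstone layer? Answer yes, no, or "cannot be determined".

No chain of stated constraints runs from the gravel bed to the sandstone layer, and none runs from the sandstone layer to the gravel bed either.
So the relative order of the gravel bed and the sandstone layer is not fixed by the given facts.

cannot be determined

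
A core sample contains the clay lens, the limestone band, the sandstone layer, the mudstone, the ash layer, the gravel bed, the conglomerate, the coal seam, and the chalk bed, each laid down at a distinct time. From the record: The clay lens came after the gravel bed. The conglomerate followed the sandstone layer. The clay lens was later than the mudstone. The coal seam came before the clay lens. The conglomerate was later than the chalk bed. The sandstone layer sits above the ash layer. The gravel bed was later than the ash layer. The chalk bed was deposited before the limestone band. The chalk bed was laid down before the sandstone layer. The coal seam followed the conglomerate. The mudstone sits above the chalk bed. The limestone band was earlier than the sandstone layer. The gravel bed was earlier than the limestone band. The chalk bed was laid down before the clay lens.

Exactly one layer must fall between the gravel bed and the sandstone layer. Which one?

Tracing the constraints gives the gravel bed → the limestone band → the sandstone layer, so the limestone band sits after the gravel bed and before the sandstone layer.
No other layer is forced both after the gravel bed and before the sandstone layer.

the limestone band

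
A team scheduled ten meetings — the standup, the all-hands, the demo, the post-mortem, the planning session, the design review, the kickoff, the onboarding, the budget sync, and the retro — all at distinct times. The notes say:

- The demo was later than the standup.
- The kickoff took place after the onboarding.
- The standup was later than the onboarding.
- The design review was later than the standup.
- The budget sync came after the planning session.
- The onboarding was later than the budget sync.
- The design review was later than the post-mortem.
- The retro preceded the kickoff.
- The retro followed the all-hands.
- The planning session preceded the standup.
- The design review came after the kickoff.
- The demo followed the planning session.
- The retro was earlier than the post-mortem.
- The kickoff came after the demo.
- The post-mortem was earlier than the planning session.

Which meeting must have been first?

The all-hands has a chain of constraints placing it before every other meeting, so the all-hands must be first.

the all-hands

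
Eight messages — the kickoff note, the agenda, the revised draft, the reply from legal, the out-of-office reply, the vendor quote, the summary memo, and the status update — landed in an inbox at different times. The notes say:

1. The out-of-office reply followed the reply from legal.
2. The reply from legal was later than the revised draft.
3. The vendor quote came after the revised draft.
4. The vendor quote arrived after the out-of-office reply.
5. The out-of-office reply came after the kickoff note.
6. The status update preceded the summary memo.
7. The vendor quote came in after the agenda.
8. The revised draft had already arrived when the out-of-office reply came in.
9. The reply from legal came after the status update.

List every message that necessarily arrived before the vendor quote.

Directly stated before the vendor quote: the agenda, the out-of-office reply, and the revised draft.
The kickoff note reaches the vendor quote via the kickoff note → the out-of-office reply → the vendor quote.
The reply from legal reaches the vendor quote via the reply from legal → the out-of-office reply → the vendor quote.
The status update reaches the vendor quote via the status update → the reply from legal → the out-of-office reply → the vendor quote.

the agenda, the kickoff note, the out-of-office reply, the reply from legal, the revised draft, the status update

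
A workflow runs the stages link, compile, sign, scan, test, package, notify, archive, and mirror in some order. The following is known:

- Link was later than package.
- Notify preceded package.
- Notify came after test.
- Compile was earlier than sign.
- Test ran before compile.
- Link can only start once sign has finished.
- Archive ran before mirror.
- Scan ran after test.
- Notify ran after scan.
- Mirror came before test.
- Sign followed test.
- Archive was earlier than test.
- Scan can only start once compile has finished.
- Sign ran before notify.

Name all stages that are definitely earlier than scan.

archive, compile, mirror, test

Directly stated before scan: compile and test.
Archive reaches scan via archive → test → scan.
Mirror reaches scan via mirror → test → scan.
No chain forces link (or any of the others) ahead of scan.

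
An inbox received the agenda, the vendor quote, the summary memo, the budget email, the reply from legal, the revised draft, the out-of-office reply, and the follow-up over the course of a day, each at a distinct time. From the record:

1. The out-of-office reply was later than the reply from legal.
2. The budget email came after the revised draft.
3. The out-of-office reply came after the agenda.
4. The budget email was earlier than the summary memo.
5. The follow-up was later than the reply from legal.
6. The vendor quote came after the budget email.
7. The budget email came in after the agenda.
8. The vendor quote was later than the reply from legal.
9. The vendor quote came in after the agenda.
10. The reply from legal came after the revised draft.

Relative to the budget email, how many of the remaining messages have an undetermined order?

3

Forced before the budget email: the agenda and the revised draft; forced after the budget email: the summary memo and the vendor quote.
That leaves the follow-up, the out-of-office reply, and the reply from legal with no forced order relative to the budget email — 3.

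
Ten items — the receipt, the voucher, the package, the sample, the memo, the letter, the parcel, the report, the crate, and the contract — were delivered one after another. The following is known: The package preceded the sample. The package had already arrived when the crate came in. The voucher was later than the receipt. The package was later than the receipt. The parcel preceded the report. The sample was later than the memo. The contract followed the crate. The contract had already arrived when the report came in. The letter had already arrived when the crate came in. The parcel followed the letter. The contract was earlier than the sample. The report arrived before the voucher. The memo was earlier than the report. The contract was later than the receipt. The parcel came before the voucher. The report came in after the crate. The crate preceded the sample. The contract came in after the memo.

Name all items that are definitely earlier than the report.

the contract, the crate, the letter, the memo, the package, the parcel, the receipt

Directly stated before the report: the contract, the crate, the memo, and the parcel.
The letter reaches the report via the letter → the crate → the report.
The package reaches the report via the package → the crate → the report.
The receipt reaches the report via the receipt → the contract → the report.
No chain forces the sample (or any of the others) ahead of the report.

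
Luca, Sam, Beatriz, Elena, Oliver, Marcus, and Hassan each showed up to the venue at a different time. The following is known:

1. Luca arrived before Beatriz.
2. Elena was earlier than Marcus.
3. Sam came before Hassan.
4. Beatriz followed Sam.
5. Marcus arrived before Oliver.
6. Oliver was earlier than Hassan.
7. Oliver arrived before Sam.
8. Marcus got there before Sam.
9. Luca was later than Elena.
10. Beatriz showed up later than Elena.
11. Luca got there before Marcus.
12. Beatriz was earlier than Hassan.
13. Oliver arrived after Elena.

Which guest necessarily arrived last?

Hassan

Every other guest has a chain of constraints placing them before Hassan, so Hassan is last.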